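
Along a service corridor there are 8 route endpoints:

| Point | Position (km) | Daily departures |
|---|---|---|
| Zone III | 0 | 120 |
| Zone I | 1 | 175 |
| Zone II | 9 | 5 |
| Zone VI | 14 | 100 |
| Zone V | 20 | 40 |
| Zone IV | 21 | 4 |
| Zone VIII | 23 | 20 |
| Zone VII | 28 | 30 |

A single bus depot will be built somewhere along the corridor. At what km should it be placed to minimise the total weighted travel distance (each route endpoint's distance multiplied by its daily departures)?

For a sum of weighted absolute distances on a line, the optimum is the weighted median (not the mean). Total weight W = 494; half-weight = 247.
Sort by position and accumulate weight:
  km 0 (Zone III, w=120) → cum 120
  km 1 (Zone I, w=175) → cum 295  ≥ 247 → median here
  km 9 (Zone II, w=5) → cum 300
  km 14 (Zone VI, w=100) → cum 400
  km 20 (Zone V, w=40) → cum 440
  km 21 (Zone IV, w=4) → cum 444
  km 23 (Zone VIII, w=20) → cum 464
  km 28 (Zone VII, w=30) → cum 494
Optimal location: km 1.

x = 1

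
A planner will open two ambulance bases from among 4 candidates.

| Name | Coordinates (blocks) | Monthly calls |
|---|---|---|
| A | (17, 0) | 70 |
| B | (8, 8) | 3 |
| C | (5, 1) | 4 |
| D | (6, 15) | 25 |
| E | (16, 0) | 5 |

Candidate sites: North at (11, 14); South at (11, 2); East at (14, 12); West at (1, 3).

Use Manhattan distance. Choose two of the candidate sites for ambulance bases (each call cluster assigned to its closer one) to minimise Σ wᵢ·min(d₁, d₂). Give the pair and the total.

{North, South}, total 800

Evaluate every pair (each demand assigned to the nearer of the two):
  {North, South}: total = 800
  {South, East}: total = 925
  {South, West}: total = 1071
  {North, East}: total = 1373
  {East, West}: total = 1449
  {North, West}: total = 1621
Best pair: {North, South} with total 800.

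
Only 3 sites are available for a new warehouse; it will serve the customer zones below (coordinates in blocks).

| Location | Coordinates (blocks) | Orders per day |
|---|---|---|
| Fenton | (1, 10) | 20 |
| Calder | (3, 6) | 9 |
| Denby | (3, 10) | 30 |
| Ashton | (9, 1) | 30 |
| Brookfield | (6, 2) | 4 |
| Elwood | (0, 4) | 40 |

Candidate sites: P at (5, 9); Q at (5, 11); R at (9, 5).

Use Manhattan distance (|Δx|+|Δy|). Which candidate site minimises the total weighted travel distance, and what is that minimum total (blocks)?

Total weighted distance at each candidate:
  P (5, 9): total = 1027
  Q (5, 11): total = 1193
  R (9, 5): total = 1197
Minimum is at P with total 1027 blocks.

P, total 1027 blocks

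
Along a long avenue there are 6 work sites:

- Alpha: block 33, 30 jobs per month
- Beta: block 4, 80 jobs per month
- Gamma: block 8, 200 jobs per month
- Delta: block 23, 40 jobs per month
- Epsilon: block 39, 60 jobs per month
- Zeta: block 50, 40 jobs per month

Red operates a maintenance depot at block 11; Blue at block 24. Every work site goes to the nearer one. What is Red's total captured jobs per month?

The indifferent point is the midpoint (11+24)/2 = 17.5; work sites left of it (closer to Red at 11) go to Red, those right go to Blue.
  Beta at 4 (w=80) → Red
  Gamma at 8 (w=200) → Red
  Delta at 23 (w=40) → Blue
  Alpha at 33 (w=30) → Blue
  Epsilon at 39 (w=60) → Blue
  Zeta at 50 (w=40) → Blue
Red captures 280; Blue captures 170.

280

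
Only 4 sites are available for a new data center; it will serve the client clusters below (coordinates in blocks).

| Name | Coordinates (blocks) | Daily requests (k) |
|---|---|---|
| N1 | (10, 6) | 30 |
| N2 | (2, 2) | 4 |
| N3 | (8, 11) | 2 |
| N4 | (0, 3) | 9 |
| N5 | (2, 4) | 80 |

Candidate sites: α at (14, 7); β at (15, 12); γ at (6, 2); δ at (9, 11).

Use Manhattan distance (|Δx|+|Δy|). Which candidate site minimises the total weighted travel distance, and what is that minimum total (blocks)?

γ, total 821 blocks

Total weighted distance at each candidate:
  α (14, 7): total = 1600
  β (15, 12): total = 2334
  γ (6, 2): total = 821
  δ (9, 11): total = 1519
Minimum is at γ with total 821 blocks.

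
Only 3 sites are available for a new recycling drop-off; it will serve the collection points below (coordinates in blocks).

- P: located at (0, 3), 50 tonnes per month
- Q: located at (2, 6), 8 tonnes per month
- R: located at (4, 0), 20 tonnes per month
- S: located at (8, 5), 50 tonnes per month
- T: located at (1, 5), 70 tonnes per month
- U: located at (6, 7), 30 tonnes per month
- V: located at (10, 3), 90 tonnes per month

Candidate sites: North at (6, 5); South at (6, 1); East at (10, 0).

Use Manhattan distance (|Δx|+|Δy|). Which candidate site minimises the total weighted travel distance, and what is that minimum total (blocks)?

Total weighted distance at each candidate:
  North (6, 5): total = 1630
  South (6, 1): total = 2182
  East (10, 0): total = 2812
Minimum is at North with total 1630 blocks.

North, total 1630 blocks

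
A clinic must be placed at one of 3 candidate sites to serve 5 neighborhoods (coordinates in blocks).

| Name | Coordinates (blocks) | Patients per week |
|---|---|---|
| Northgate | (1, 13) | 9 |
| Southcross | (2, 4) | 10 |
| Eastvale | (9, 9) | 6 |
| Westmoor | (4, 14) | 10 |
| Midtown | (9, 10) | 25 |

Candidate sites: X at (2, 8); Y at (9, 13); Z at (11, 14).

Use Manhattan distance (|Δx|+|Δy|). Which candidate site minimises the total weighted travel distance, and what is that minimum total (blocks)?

Total weighted distance at each candidate:
  X (2, 8): total = 447
  Y (9, 13): total = 391
  Z (11, 14): total = 551
Minimum is at Y with total 391 blocks.

Y, total 391 blocks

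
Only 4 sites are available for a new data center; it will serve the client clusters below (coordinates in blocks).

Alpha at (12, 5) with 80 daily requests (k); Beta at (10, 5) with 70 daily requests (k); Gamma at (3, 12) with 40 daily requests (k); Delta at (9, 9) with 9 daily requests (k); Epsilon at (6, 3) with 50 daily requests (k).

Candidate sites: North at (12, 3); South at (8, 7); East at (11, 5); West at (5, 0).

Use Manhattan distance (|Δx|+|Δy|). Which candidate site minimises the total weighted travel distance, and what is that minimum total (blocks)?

East, total 1154 blocks

Total weighted distance at each candidate:
  North (12, 3): total = 1541
  South (8, 7): total = 1487
  East (11, 5): total = 1154
  West (5, 0): total = 2537
Minimum is at East with total 1154 blocks.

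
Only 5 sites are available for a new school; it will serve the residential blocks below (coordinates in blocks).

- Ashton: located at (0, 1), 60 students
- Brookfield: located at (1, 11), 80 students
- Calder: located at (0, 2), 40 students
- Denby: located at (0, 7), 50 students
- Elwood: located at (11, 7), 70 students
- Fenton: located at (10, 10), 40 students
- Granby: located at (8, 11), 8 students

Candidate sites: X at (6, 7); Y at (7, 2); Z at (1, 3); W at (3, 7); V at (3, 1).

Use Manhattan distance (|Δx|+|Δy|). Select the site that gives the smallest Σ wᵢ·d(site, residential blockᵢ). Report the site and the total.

W, total 2522 blocks

Total weighted distance at each candidate:
  X (6, 7): total = 2858
  Y (7, 2): total = 3710
  Z (1, 3): total = 2890
  W (3, 7): total = 2522
  V (3, 1): total = 3490
Minimum is at W with total 2522 blocks.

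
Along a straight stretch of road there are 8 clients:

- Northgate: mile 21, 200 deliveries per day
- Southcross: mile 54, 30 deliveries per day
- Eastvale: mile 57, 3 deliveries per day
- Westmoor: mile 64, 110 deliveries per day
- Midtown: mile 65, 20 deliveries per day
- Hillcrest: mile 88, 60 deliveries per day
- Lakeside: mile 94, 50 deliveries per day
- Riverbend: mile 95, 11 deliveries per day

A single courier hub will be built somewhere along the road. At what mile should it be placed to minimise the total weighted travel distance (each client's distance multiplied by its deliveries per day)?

x = 64

For a sum of weighted absolute distances on a line, the optimum is the weighted median (not the mean). Total weight W = 484; half-weight = 242.
Sort by position and accumulate weight:
  mile 21 (Northgate, w=200) → cum 200
  mile 54 (Southcross, w=30) → cum 230
  mile 57 (Eastvale, w=3) → cum 233
  mile 64 (Westmoor, w=110) → cum 343  ≥ 242 → median here
  mile 65 (Midtown, w=20) → cum 363
  mile 88 (Hillcrest, w=60) → cum 423
  mile 94 (Lakeside, w=50) → cum 473
  mile 95 (Riverbend, w=11) → cum 484
Optimal location: mile 64.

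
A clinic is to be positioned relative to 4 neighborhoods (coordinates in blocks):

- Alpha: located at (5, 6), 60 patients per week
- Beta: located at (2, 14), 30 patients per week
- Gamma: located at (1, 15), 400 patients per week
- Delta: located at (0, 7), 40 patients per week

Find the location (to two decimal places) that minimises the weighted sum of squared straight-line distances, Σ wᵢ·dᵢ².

(1.43, 13.32)

The minimiser of Σwᵢ‖p−pᵢ‖² is the weighted centroid p* = (Σwᵢpᵢ)/(Σwᵢ).
Σwᵢ = 530.
Σwᵢxᵢ = 60·5 + 30·2 + 400·1 + 40·0 = 760.
Σwᵢyᵢ = 60·6 + 30·14 + 400·15 + 40·7 = 7060.
x* = 760/530 = 1.43, y* = 7060/530 = 13.32.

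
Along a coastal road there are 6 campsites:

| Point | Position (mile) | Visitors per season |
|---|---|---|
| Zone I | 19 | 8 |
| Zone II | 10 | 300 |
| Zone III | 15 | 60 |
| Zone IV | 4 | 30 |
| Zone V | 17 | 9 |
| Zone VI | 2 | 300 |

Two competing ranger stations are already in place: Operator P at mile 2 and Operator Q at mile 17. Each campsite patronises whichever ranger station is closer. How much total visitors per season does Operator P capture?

The indifferent point is the midpoint (2+17)/2 = 9.5; campsites left of it (closer to Operator P at 2) go to Operator P, those right go to Operator Q.
  Zone VI at 2 (w=300) → Operator P
  Zone IV at 4 (w=30) → Operator P
  Zone II at 10 (w=300) → Operator Q
  Zone III at 15 (w=60) → Operator Q
  Zone V at 17 (w=9) → Operator Q
  Zone I at 19 (w=8) → Operator Q
Operator P captures 330; Operator Q captures 377.

330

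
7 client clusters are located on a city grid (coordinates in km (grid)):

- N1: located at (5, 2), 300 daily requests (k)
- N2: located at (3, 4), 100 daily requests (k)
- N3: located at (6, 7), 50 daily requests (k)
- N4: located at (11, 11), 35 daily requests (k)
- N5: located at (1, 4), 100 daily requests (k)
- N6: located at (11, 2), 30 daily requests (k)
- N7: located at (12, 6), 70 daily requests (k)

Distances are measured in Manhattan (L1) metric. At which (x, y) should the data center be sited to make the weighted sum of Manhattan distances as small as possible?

Manhattan distance separates: Σwᵢ(|x−xᵢ|+|y−yᵢ|) = Σwᵢ|x−xᵢ| + Σwᵢ|y−yᵢ|, so x and y are optimised independently as 1-D weighted medians.
Total weight W = 685; half = 342.5.
x-coordinate, sorted with cumulative weight:
  x=1 (N5, w=100) cum 100
  x=3 (N2, w=100) cum 200
  x=5 (N1, w=300) cum 500  ← median
  x=6 (N3, w=50) cum 550
  x=11 (N4, w=35) cum 585
  x=11 (N6, w=30) cum 615
  x=12 (N7, w=70) cum 685
⇒ x* = 5
y-coordinate, sorted with cumulative weight:
  y=2 (N1, w=300) cum 300
  y=2 (N6, w=30) cum 330
  y=4 (N2, w=100) cum 430  ← median
  y=4 (N5, w=100) cum 530
  y=6 (N7, w=70) cum 600
  y=7 (N3, w=50) cum 650
  y=11 (N4, w=35) cum 685
⇒ y* = 4

(5, 4)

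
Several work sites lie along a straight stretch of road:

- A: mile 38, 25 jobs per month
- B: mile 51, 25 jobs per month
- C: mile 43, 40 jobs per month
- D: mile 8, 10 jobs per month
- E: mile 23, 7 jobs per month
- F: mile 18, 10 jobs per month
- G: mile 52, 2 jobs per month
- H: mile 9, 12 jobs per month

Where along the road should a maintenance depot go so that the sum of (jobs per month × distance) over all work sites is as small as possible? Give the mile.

x = 43

For a sum of weighted absolute distances on a line, the optimum is the weighted median (not the mean). Total weight W = 131; half-weight = 65.5.
Sort by position and accumulate weight:
  mile 8 (D, w=10) → cum 10
  mile 9 (H, w=12) → cum 22
  mile 18 (F, w=10) → cum 32
  mile 23 (E, w=7) → cum 39
  mile 38 (A, w=25) → cum 64
  mile 43 (C, w=40) → cum 104  ≥ 65.5 → median here
  mile 51 (B, w=25) → cum 129
  mile 52 (G, w=2) → cum 131
Optimal location: mile 43.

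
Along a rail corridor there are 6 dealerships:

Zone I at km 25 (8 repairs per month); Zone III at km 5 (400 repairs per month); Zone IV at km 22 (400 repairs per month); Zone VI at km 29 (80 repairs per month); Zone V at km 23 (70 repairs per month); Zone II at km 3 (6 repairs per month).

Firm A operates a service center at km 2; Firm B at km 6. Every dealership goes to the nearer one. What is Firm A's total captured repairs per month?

6

The indifferent point is the midpoint (2+6)/2 = 4; dealerships left of it (closer to Firm A at 2) go to Firm A, those right go to Firm B.
  Zone II at 3 (w=6) → Firm A
  Zone III at 5 (w=400) → Firm B
  Zone IV at 22 (w=400) → Firm B
  Zone V at 23 (w=70) → Firm B
  Zone I at 25 (w=8) → Firm B
  Zone VI at 29 (w=80) → Firm B
Firm A captures 6; Firm B captures 958.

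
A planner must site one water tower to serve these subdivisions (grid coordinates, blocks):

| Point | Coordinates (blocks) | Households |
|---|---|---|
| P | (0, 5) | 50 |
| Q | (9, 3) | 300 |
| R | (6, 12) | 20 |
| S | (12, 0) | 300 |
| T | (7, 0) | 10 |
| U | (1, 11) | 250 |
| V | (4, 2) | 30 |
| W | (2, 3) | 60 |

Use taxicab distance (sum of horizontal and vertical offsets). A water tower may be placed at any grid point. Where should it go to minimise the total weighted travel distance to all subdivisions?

Manhattan distance separates: Σwᵢ(|x−xᵢ|+|y−yᵢ|) = Σwᵢ|x−xᵢ| + Σwᵢ|y−yᵢ|, so x and y are optimised independently as 1-D weighted medians.
Total weight W = 1020; half = 510.
x-coordinate, sorted with cumulative weight:
  x=0 (P, w=50) cum 50
  x=1 (U, w=250) cum 300
  x=2 (W, w=60) cum 360
  x=4 (V, w=30) cum 390
  x=6 (R, w=20) cum 410
  x=7 (T, w=10) cum 420
  x=9 (Q, w=300) cum 720  ← median
  x=12 (S, w=300) cum 1020
⇒ x* = 9
y-coordinate, sorted with cumulative weight:
  y=0 (S, w=300) cum 300
  y=0 (T, w=10) cum 310
  y=2 (V, w=30) cum 340
  y=3 (Q, w=300) cum 640  ← median
  y=3 (W, w=60) cum 700
  y=5 (P, w=50) cum 750
  y=11 (U, w=250) cum 1000
  y=12 (R, w=20) cum 1020
⇒ y* = 3

(9, 3)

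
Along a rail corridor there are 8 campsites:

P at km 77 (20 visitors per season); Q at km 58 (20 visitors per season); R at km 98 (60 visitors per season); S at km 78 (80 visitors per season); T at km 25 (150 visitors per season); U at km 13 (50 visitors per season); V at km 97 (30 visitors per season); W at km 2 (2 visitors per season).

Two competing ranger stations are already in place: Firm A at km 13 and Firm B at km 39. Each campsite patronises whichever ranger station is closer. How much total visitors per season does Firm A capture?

The indifferent point is the midpoint (13+39)/2 = 26; campsites left of it (closer to Firm A at 13) go to Firm A, those right go to Firm B.
  W at 2 (w=2) → Firm A
  U at 13 (w=50) → Firm A
  T at 25 (w=150) → Firm A
  Q at 58 (w=20) → Firm B
  P at 77 (w=20) → Firm B
  S at 78 (w=80) → Firm B
  V at 97 (w=30) → Firm B
  R at 98 (w=60) → Firm B
Firm A captures 202; Firm B captures 210.

202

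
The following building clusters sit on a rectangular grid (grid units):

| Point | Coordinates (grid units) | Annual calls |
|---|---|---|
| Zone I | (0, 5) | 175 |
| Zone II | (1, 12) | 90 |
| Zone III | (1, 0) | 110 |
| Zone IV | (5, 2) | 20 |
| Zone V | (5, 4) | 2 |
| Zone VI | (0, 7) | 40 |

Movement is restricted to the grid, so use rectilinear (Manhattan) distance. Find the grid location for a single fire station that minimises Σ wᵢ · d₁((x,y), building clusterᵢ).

Manhattan distance separates: Σwᵢ(|x−xᵢ|+|y−yᵢ|) = Σwᵢ|x−xᵢ| + Σwᵢ|y−yᵢ|, so x and y are optimised independently as 1-D weighted medians.
Total weight W = 437; half = 218.5.
x-coordinate, sorted with cumulative weight:
  x=0 (Zone I, w=175) cum 175
  x=0 (Zone VI, w=40) cum 215
  x=1 (Zone II, w=90) cum 305  ← median
  x=1 (Zone III, w=110) cum 415
  x=5 (Zone IV, w=20) cum 435
  x=5 (Zone V, w=2) cum 437
⇒ x* = 1
y-coordinate, sorted with cumulative weight:
  y=0 (Zone III, w=110) cum 110
  y=2 (Zone IV, w=20) cum 130
  y=4 (Zone V, w=2) cum 132
  y=5 (Zone I, w=175) cum 307  ← median
  y=7 (Zone VI, w=40) cum 347
  y=12 (Zone II, w=90) cum 437
⇒ y* = 5

(1, 5)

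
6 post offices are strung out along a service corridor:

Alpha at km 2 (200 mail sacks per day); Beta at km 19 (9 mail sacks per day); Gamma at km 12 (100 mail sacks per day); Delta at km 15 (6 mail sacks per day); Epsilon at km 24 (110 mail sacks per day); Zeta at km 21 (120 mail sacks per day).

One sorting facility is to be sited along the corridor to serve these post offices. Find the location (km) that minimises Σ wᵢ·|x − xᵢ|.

x = 12

For a sum of weighted absolute distances on a line, the optimum is the weighted median (not the mean). Total weight W = 545; half-weight = 272.5.
Sort by position and accumulate weight:
  km 2 (Alpha, w=200) → cum 200
  km 12 (Gamma, w=100) → cum 300  ≥ 272.5 → median here
  km 15 (Delta, w=6) → cum 306
  km 19 (Beta, w=9) → cum 315
  km 21 (Zeta, w=120) → cum 435
  km 24 (Epsilon, w=110) → cum 545
Optimal location: km 12.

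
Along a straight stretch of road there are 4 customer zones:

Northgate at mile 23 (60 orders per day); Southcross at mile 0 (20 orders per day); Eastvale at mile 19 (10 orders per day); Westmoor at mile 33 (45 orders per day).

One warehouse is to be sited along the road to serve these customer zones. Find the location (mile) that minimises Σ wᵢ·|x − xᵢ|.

x = 23

For a sum of weighted absolute distances on a line, the optimum is the weighted median (not the mean). Total weight W = 135; half-weight = 67.5.
Sort by position and accumulate weight:
  mile 0 (Southcross, w=20) → cum 20
  mile 19 (Eastvale, w=10) → cum 30
  mile 23 (Northgate, w=60) → cum 90  ≥ 67.5 → median here
  mile 33 (Westmoor, w=45) → cum 135
Optimal location: mile 23.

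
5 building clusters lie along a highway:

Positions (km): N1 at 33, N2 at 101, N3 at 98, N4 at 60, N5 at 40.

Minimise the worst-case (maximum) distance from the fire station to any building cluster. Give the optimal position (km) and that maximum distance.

location 67, max distance 34

The 1-center on a line is the midpoint of the two extreme points: leftmost at 33, rightmost at 101.
Optimal location = (33 + 101)/2 = 67; maximum distance = (101 − 33)/2 = 34.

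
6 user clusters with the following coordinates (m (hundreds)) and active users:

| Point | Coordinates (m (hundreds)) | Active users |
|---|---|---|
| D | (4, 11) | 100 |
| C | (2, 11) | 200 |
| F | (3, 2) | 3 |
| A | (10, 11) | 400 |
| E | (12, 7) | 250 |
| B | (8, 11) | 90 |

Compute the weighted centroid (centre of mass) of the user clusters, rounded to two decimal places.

The minimiser of Σwᵢ‖p−pᵢ‖² is the weighted centroid p* = (Σwᵢpᵢ)/(Σwᵢ).
Σwᵢ = 1043.
Σwᵢxᵢ = 100·4 + 200·2 + 3·3 + 400·10 + 250·12 + 90·8 = 8529.
Σwᵢyᵢ = 100·11 + 200·11 + 3·2 + 400·11 + 250·7 + 90·11 = 10446.
x* = 8529/1043 = 8.18, y* = 10446/1043 = 10.02.

(8.18, 10.02)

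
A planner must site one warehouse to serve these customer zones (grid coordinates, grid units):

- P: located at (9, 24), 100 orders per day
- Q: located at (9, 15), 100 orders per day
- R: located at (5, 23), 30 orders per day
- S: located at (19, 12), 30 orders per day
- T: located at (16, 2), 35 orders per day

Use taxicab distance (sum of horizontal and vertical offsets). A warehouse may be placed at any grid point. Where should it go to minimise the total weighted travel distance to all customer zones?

Manhattan distance separates: Σwᵢ(|x−xᵢ|+|y−yᵢ|) = Σwᵢ|x−xᵢ| + Σwᵢ|y−yᵢ|, so x and y are optimised independently as 1-D weighted medians.
Total weight W = 295; half = 147.5.
x-coordinate, sorted with cumulative weight:
  x=5 (R, w=30) cum 30
  x=9 (P, w=100) cum 130
  x=9 (Q, w=100) cum 230  ← median
  x=16 (T, w=35) cum 265
  x=19 (S, w=30) cum 295
⇒ x* = 9
y-coordinate, sorted with cumulative weight:
  y=2 (T, w=35) cum 35
  y=12 (S, w=30) cum 65
  y=15 (Q, w=100) cum 165  ← median
  y=23 (R, w=30) cum 195
  y=24 (P, w=100) cum 295
⇒ y* = 15

(9, 15)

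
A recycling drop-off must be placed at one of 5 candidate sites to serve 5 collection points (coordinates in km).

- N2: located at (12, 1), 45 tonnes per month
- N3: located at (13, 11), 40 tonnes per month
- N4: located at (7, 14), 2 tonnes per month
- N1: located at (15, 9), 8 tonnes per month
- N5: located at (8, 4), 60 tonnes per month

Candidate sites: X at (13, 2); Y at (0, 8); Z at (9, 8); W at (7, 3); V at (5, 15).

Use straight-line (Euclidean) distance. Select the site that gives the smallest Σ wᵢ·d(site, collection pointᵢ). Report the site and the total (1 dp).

Total weighted distance at each candidate:
  X (13, 2): total = 831.8
  Y (0, 8): total = 1834.2
  Z (9, 8): total = 851.4
  W (7, 3): total = 829.2
  V (5, 15): total = 1844.0
Minimum is at W with total 829.2 km.

W, total 829.2 km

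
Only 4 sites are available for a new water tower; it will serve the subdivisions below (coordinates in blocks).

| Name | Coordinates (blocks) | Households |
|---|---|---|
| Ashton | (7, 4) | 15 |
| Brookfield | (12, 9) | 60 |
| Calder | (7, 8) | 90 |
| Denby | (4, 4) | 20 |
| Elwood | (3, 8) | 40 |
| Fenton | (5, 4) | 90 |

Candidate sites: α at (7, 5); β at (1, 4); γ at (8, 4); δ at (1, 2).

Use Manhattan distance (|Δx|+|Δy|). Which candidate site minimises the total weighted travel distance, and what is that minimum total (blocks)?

Total weighted distance at each candidate:
  α (7, 5): total = 1455
  β (1, 4): total = 2610
  γ (8, 4): total = 1715
  δ (1, 2): total = 3240
Minimum is at α with total 1455 blocks.

α, total 1455 blocks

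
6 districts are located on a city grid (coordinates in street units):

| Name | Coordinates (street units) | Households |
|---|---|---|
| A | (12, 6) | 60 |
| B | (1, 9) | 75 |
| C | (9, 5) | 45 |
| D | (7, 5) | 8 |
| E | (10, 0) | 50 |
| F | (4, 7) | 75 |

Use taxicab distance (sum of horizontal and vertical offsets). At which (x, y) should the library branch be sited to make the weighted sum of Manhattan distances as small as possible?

Manhattan distance separates: Σwᵢ(|x−xᵢ|+|y−yᵢ|) = Σwᵢ|x−xᵢ| + Σwᵢ|y−yᵢ|, so x and y are optimised independently as 1-D weighted medians.
Total weight W = 313; half = 156.5.
x-coordinate, sorted with cumulative weight:
  x=1 (B, w=75) cum 75
  x=4 (F, w=75) cum 150
  x=7 (D, w=8) cum 158  ← median
  x=9 (C, w=45) cum 203
  x=10 (E, w=50) cum 253
  x=12 (A, w=60) cum 313
⇒ x* = 7
y-coordinate, sorted with cumulative weight:
  y=0 (E, w=50) cum 50
  y=5 (C, w=45) cum 95
  y=5 (D, w=8) cum 103
  y=6 (A, w=60) cum 163  ← median
  y=7 (F, w=75) cum 238
  y=9 (B, w=75) cum 313
⇒ y* = 6

(7, 6)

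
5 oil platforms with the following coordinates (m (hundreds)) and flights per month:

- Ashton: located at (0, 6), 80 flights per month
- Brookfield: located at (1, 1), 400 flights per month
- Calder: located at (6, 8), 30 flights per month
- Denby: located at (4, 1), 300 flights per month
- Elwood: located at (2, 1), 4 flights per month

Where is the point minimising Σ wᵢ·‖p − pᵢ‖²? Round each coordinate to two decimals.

The minimiser of Σwᵢ‖p−pᵢ‖² is the weighted centroid p* = (Σwᵢpᵢ)/(Σwᵢ).
Σwᵢ = 814.
Σwᵢxᵢ = 80·0 + 400·1 + 30·6 + 300·4 + 4·2 = 1788.
Σwᵢyᵢ = 80·6 + 400·1 + 30·8 + 300·1 + 4·1 = 1424.
x* = 1788/814 = 2.20, y* = 1424/814 = 1.75.

(2.20, 1.75)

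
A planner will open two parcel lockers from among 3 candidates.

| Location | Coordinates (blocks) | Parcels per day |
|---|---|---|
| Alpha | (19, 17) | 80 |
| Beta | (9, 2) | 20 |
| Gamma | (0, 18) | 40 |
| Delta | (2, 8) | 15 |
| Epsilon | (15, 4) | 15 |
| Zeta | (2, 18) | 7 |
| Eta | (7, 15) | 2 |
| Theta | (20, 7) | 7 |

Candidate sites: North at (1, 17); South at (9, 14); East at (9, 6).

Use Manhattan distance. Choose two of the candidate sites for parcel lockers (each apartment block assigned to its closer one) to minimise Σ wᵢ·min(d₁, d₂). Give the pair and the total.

Evaluate every pair (each demand assigned to the nearer of the two):
  {North, South}: total = 1896
  {North, East}: total = 1969
  {South, East}: total = 2062
Best pair: {North, South} with total 1896.

{North, South}, total 1896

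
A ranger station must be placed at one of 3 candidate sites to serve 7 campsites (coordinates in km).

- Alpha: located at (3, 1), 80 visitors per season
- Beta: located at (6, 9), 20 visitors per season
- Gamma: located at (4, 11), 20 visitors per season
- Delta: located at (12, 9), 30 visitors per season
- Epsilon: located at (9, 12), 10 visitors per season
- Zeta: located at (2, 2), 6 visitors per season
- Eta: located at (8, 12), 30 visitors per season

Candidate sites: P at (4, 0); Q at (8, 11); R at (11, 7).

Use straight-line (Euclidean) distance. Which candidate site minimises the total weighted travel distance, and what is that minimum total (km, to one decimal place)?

Q, total 1274.2 km

Total weighted distance at each candidate:
  P (4, 0): total = 1405.2
  Q (8, 11): total = 1274.2
  R (11, 7): total = 1426.6
Minimum is at Q with total 1274.2 km.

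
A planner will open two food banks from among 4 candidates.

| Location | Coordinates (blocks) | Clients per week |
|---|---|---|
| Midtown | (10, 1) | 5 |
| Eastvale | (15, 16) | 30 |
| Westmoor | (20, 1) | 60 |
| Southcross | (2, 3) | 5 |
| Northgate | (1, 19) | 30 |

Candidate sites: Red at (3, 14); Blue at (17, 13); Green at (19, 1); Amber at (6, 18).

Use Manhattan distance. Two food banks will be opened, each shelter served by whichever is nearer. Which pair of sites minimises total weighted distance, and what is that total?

Evaluate every pair (each demand assigned to the nearer of the two):
  {Green, Amber}: total = 710
  {Red, Green}: total = 795
  {Blue, Green}: total = 1010
  {Red, Blue}: total = 1415
  {Blue, Amber}: total = 1420
  {Red, Amber}: total = 2470
Best pair: {Green, Amber} with total 710.

{Green, Amber}, total 710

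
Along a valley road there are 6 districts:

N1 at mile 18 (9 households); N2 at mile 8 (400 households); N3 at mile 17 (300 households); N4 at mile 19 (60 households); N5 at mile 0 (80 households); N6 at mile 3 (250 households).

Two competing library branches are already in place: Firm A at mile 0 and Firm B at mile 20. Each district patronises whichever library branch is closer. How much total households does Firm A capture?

730

The indifferent point is the midpoint (0+20)/2 = 10; districts left of it (closer to Firm A at 0) go to Firm A, those right go to Firm B.
  N5 at 0 (w=80) → Firm A
  N6 at 3 (w=250) → Firm A
  N2 at 8 (w=400) → Firm A
  N3 at 17 (w=300) → Firm B
  N1 at 18 (w=9) → Firm B
  N4 at 19 (w=60) → Firm B
Firm A captures 730; Firm B captures 369.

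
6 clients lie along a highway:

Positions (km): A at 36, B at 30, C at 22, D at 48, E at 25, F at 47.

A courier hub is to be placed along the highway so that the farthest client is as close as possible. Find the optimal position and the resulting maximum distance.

The 1-center on a line is the midpoint of the two extreme points: leftmost at 22, rightmost at 48.
Optimal location = (22 + 48)/2 = 35; maximum distance = (48 − 22)/2 = 13.

location 35, max distance 13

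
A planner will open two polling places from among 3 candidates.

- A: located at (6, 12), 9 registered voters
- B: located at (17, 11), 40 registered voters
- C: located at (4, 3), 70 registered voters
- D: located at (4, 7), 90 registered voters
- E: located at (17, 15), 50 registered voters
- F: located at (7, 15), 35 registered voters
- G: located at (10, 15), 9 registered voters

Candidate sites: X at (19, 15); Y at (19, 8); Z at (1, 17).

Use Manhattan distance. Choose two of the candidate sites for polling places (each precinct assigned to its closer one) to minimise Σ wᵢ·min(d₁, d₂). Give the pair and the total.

Evaluate every pair (each demand assigned to the nearer of the two):
  {X, Z}: total = 3151
  {Y, Z}: total = 3479
  {X, Y}: total = 3785
Best pair: {X, Z} with total 3151.

{X, Z}, total 3151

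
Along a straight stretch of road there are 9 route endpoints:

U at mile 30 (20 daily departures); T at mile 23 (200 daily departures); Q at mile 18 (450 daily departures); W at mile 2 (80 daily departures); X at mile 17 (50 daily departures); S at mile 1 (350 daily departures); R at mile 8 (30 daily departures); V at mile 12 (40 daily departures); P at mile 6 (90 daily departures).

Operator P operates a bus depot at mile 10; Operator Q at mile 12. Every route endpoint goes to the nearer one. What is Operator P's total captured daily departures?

The indifferent point is the midpoint (10+12)/2 = 11; route endpoints left of it (closer to Operator P at 10) go to Operator P, those right go to Operator Q.
  S at 1 (w=350) → Operator P
  W at 2 (w=80) → Operator P
  P at 6 (w=90) → Operator P
  R at 8 (w=30) → Operator P
  V at 12 (w=40) → Operator Q
  X at 17 (w=50) → Operator Q
  Q at 18 (w=450) → Operator Q
  T at 23 (w=200) → Operator Q
  U at 30 (w=20) → Operator Q
Operator P captures 550; Operator Q captures 760.

550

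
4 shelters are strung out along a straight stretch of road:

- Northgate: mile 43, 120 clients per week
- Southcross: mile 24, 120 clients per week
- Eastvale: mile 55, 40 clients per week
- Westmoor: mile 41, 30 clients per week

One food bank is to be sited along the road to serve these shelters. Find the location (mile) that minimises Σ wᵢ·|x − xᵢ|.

x = 43

For a sum of weighted absolute distances on a line, the optimum is the weighted median (not the mean). Total weight W = 310; half-weight = 155.
Sort by position and accumulate weight:
  mile 24 (Southcross, w=120) → cum 120
  mile 41 (Westmoor, w=30) → cum 150
  mile 43 (Northgate, w=120) → cum 270  ≥ 155 → median here
  mile 55 (Eastvale, w=40) → cum 310
Optimal location: mile 43.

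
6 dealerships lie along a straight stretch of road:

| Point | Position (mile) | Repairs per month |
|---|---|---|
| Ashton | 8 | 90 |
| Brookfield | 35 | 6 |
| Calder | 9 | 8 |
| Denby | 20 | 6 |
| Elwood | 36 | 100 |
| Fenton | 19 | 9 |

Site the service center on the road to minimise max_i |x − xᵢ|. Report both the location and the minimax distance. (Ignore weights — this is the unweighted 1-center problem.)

The 1-center on a line is the midpoint of the two extreme points: leftmost at 8, rightmost at 36.
Optimal location = (8 + 36)/2 = 22; maximum distance = (36 − 8)/2 = 14.

location 22, max distance 14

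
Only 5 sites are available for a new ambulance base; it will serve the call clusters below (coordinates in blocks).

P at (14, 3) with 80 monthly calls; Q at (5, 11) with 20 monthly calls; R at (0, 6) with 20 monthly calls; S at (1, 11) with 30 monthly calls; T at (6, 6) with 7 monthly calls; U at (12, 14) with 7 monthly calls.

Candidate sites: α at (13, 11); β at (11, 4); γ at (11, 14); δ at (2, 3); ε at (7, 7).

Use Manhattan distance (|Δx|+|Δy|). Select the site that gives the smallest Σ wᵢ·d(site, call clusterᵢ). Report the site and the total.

Total weighted distance at each candidate:
  α (13, 11): total = 1712
  β (11, 4): total = 1476
  γ (11, 14): total = 2168
  δ (2, 3): total = 1746
  ε (7, 7): total = 1558
Minimum is at β with total 1476 blocks.

β, total 1476 blocks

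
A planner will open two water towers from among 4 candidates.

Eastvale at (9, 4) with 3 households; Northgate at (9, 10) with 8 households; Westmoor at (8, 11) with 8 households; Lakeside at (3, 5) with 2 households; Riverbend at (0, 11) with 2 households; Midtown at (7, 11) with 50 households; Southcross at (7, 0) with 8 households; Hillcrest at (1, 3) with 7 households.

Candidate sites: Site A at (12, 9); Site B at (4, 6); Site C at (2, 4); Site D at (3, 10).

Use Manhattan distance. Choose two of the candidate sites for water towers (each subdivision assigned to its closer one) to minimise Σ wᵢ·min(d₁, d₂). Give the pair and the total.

{Site C, Site D}, total 465

Evaluate every pair (each demand assigned to the nearer of the two):
  {Site C, Site D}: total = 465
  {Site B, Site D}: total = 493
  {Site A, Site D}: total = 547
  {Site A, Site C}: total = 559
  {Site A, Site B}: total = 587
  {Site B, Site C}: total = 673
Best pair: {Site C, Site D} with total 465.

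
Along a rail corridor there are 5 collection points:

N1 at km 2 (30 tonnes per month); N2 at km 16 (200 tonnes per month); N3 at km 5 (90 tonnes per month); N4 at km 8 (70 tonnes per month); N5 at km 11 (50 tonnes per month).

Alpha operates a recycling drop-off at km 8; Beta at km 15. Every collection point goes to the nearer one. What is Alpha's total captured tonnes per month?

The indifferent point is the midpoint (8+15)/2 = 11.5; collection points left of it (closer to Alpha at 8) go to Alpha, those right go to Beta.
  N1 at 2 (w=30) → Alpha
  N3 at 5 (w=90) → Alpha
  N4 at 8 (w=70) → Alpha
  N5 at 11 (w=50) → Alpha
  N2 at 16 (w=200) → Beta
Alpha captures 240; Beta captures 200.

240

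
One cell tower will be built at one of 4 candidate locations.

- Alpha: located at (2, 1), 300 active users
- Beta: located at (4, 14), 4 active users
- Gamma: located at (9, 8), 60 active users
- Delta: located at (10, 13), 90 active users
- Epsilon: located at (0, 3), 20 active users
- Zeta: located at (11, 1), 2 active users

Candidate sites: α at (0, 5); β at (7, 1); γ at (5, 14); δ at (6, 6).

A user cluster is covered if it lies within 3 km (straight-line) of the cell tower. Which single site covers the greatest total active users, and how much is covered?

Coverage radius r = 3 km; a point is covered iff (Δx)²+(Δy)² ≤ 3² = 9.
  α (0, 5): covers {Epsilon} → 20
  β (7, 1): covers {none} → 0
  γ (5, 14): covers {Beta} → 4
  δ (6, 6): covers {none} → 0
Maximum coverage at α: 20 active users.

α, covering 20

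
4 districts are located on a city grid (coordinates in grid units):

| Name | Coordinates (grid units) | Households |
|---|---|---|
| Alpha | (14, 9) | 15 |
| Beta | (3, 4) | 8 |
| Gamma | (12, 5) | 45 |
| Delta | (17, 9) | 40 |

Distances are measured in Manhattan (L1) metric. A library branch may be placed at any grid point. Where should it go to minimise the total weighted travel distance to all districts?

(14, 9)

Manhattan distance separates: Σwᵢ(|x−xᵢ|+|y−yᵢ|) = Σwᵢ|x−xᵢ| + Σwᵢ|y−yᵢ|, so x and y are optimised independently as 1-D weighted medians.
Total weight W = 108; half = 54.
x-coordinate, sorted with cumulative weight:
  x=3 (Beta, w=8) cum 8
  x=12 (Gamma, w=45) cum 53
  x=14 (Alpha, w=15) cum 68  ← median
  x=17 (Delta, w=40) cum 108
⇒ x* = 14
y-coordinate, sorted with cumulative weight:
  y=4 (Beta, w=8) cum 8
  y=5 (Gamma, w=45) cum 53
  y=9 (Alpha, w=15) cum 68  ← median
  y=9 (Delta, w=40) cum 108
⇒ y* = 9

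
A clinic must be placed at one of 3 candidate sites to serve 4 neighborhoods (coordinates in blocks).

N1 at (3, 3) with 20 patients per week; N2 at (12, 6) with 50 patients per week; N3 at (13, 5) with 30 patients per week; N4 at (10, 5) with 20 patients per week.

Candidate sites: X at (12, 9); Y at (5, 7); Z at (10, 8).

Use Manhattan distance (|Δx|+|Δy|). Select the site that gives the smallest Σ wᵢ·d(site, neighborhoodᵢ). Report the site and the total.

Total weighted distance at each candidate:
  X (12, 9): total = 720
  Y (5, 7): total = 960
  Z (10, 8): total = 680
Minimum is at Z with total 680 blocks.

Z, total 680 blocks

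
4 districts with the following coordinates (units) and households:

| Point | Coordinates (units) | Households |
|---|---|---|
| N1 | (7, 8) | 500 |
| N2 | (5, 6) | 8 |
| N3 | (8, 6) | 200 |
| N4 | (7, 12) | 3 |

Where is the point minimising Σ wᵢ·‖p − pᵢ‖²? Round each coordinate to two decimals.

(7.26, 7.43)

The minimiser of Σwᵢ‖p−pᵢ‖² is the weighted centroid p* = (Σwᵢpᵢ)/(Σwᵢ).
Σwᵢ = 711.
Σwᵢxᵢ = 500·7 + 8·5 + 200·8 + 3·7 = 5161.
Σwᵢyᵢ = 500·8 + 8·6 + 200·6 + 3·12 = 5284.
x* = 5161/711 = 7.26, y* = 5284/711 = 7.43.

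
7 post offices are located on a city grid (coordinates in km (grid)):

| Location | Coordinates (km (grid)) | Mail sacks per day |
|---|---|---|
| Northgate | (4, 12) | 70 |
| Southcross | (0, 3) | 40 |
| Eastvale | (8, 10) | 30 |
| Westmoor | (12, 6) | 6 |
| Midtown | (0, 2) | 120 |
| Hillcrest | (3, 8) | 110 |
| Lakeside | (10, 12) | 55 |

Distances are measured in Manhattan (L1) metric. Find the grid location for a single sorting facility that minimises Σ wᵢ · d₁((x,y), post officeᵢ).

(3, 8)

Manhattan distance separates: Σwᵢ(|x−xᵢ|+|y−yᵢ|) = Σwᵢ|x−xᵢ| + Σwᵢ|y−yᵢ|, so x and y are optimised independently as 1-D weighted medians.
Total weight W = 431; half = 215.5.
x-coordinate, sorted with cumulative weight:
  x=0 (Southcross, w=40) cum 40
  x=0 (Midtown, w=120) cum 160
  x=3 (Hillcrest, w=110) cum 270  ← median
  x=4 (Northgate, w=70) cum 340
  x=8 (Eastvale, w=30) cum 370
  x=10 (Lakeside, w=55) cum 425
  x=12 (Westmoor, w=6) cum 431
⇒ x* = 3
y-coordinate, sorted with cumulative weight:
  y=2 (Midtown, w=120) cum 120
  y=3 (Southcross, w=40) cum 160
  y=6 (Westmoor, w=6) cum 166
  y=8 (Hillcrest, w=110) cum 276  ← median
  y=10 (Eastvale, w=30) cum 306
  y=12 (Northgate, w=70) cum 376
  y=12 (Lakeside, w=55) cum 431
⇒ y* = 8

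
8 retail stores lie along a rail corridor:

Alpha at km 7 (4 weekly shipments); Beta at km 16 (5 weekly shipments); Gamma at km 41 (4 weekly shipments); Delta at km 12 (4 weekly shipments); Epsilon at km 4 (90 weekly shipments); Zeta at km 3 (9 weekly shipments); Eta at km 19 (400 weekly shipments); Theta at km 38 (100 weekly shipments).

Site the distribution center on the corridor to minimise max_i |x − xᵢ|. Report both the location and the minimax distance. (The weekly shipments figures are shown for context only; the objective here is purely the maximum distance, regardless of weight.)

location 22, max distance 19

The 1-center on a line is the midpoint of the two extreme points: leftmost at 3, rightmost at 41.
Optimal location = (3 + 41)/2 = 22; maximum distance = (41 − 3)/2 = 19.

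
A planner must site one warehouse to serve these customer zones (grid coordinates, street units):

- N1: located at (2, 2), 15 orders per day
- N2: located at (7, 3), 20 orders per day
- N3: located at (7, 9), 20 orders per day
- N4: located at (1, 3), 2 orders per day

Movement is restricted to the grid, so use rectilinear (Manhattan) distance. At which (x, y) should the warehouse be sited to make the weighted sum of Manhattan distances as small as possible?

Manhattan distance separates: Σwᵢ(|x−xᵢ|+|y−yᵢ|) = Σwᵢ|x−xᵢ| + Σwᵢ|y−yᵢ|, so x and y are optimised independently as 1-D weighted medians.
Total weight W = 57; half = 28.5.
x-coordinate, sorted with cumulative weight:
  x=1 (N4, w=2) cum 2
  x=2 (N1, w=15) cum 17
  x=7 (N2, w=20) cum 37  ← median
  x=7 (N3, w=20) cum 57
⇒ x* = 7
y-coordinate, sorted with cumulative weight:
  y=2 (N1, w=15) cum 15
  y=3 (N2, w=20) cum 35  ← median
  y=3 (N4, w=2) cum 37
  y=9 (N3, w=20) cum 57
⇒ y* = 3

(7, 3)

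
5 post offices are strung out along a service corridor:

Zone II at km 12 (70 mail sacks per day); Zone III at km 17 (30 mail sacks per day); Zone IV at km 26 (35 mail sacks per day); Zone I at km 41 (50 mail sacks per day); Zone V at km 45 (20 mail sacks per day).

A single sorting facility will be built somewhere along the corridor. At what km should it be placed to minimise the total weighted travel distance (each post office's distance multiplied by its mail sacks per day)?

x = 26

For a sum of weighted absolute distances on a line, the optimum is the weighted median (not the mean). Total weight W = 205; half-weight = 102.5.
Sort by position and accumulate weight:
  km 12 (Zone II, w=70) → cum 70
  km 17 (Zone III, w=30) → cum 100
  km 26 (Zone IV, w=35) → cum 135  ≥ 102.5 → median here
  km 41 (Zone I, w=50) → cum 185
  km 45 (Zone V, w=20) → cum 205
Optimal location: km 26.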